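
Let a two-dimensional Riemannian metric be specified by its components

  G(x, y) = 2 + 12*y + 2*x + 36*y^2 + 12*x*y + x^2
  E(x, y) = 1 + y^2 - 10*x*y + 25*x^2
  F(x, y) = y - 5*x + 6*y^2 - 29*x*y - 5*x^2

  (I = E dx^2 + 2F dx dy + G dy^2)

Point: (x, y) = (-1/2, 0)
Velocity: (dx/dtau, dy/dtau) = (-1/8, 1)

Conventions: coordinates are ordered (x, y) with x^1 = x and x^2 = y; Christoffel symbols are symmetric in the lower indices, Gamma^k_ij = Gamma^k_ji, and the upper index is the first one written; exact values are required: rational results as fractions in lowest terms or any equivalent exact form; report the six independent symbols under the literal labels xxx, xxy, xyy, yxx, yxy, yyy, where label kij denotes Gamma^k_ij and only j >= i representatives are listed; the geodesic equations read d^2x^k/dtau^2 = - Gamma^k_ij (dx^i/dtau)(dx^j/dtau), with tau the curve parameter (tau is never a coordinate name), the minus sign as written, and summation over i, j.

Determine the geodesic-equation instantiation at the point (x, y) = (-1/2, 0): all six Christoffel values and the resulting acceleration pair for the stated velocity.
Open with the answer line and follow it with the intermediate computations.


Answer: Gamma_xxx = -5/3, Gamma_xxy = 1/3, Gamma_xyy = 2, Gamma_yxx = -1/3, Gamma_yxy = 1/15, Gamma_yyy = 2/5; accelerations (d^2x/dtau^2, d^2y/dtau^2) = (-121/64, -121/320)

E = 29/4, F = 5/4, G = 5/4 at the point
E_x = -25, E_y = 5, F_x = 0, F_y = 31/2, G_x = 1, G_y = 6
EG - F^2 = 15/2;  g^inv = (2/15) * [[5/4, -5/4], [-5/4, 29/4]]
first-kind symbols [ij,l] = (1/2)(d_i g_jl + d_j g_il - d_l g_ij): [xx,x] = E_x/2 = -25/2, [xx,y] = F_x - E_y/2 = -5/2, [xy,x] = E_y/2 = 5/2, [xy,y] = G_x/2 = 1/2, [yy,x] = F_y - G_x/2 = 15, [yy,y] = G_y/2 = 3
Gamma^x_ij = (G*[ij,x] - F*[ij,y])/(EG - F^2), Gamma^y_ij = (E*[ij,y] - F*[ij,x])/(EG - F^2)
Gamma_xxx = -5/3, Gamma_xxy = 1/3, Gamma_xyy = 2, Gamma_yxx = -1/3, Gamma_yxy = 1/15, Gamma_yyy = 2/5
d^2x/dtau^2 = -(Gamma_xxx*(-1/8)^2 + 2*Gamma_xxy*(-1/8)*(1) + Gamma_xyy*(1)^2) = -121/64
d^2y/dtau^2 = -(Gamma_yxx*(-1/8)^2 + 2*Gamma_yxy*(-1/8)*(1) + Gamma_yyy*(1)^2) = -121/320


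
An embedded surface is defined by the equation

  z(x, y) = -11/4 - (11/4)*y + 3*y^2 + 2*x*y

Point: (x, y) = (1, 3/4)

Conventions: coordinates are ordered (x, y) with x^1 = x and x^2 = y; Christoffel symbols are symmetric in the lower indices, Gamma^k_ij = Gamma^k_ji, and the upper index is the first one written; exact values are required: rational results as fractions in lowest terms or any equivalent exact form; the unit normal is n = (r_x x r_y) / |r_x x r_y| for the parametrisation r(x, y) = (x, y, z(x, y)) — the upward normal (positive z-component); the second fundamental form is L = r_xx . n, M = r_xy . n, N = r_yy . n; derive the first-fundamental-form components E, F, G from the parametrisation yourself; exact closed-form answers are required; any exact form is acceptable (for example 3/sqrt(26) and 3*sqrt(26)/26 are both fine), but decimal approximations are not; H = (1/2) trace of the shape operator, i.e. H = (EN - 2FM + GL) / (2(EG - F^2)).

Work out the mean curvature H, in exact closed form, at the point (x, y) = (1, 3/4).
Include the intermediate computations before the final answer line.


z_x = 3/2, z_y = 15/4, z_xx = 0, z_xy = 2, z_yy = 6
E = 13/4, F = 45/8, G = 241/16; answer radicand W^2 = 277/16
unnormalised second-form numerators: l = 0, m = 2, n = 6; L = l/sqrt(277/16), and similarly M = m/sqrt(W^2), N = n/sqrt(W^2)
H = (E*n - 2*F*m + G*l) / (2*(EG - F^2)*sqrt(W^2)); E*n - 2*F*m + G*l = -3, EG - F^2 = 277/16, so H = (-24/277)/sqrt(277/16)

Answer: H = -96*sqrt(277)/76729


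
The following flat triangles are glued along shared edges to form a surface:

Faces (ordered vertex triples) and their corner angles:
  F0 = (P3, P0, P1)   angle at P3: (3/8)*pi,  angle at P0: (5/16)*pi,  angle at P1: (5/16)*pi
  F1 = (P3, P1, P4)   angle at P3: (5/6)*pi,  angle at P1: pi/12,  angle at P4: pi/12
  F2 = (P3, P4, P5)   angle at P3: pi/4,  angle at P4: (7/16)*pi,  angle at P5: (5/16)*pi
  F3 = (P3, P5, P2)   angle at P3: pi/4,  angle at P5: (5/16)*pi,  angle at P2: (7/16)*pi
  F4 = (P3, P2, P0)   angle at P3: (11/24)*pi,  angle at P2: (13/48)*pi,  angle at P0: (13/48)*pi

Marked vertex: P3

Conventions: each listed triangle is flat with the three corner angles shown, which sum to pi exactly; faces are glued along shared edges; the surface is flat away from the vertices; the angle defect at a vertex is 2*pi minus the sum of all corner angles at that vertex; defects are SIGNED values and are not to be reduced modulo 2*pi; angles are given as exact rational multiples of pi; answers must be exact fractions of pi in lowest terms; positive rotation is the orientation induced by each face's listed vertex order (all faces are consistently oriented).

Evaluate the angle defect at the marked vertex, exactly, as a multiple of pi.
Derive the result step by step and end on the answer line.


Sum of corner angles at P3: (13/6)*pi
defect = 2*pi - (13/6)*pi

Answer: defect(P3) = -pi/6


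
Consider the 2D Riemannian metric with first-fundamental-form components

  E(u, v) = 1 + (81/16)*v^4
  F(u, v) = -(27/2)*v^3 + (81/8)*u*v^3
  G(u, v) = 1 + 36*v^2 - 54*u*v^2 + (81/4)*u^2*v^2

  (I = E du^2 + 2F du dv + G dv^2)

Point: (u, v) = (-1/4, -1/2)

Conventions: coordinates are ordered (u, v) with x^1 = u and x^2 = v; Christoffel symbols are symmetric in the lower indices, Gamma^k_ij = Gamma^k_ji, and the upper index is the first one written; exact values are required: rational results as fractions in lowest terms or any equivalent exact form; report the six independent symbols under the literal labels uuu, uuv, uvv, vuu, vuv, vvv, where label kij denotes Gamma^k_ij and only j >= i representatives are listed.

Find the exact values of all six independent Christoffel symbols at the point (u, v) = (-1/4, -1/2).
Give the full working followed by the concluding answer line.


E = 337/256, F = 513/256, G = 3505/256 at the point
E_u = 0, E_v = -81/32, F_u = -81/64, F_v = -1539/128, G_u = -513/32, G_v = -3249/64
EG - F^2 = 1793/128;  g^inv = (128/1793) * [[3505/256, -513/256], [-513/256, 337/256]]
first-kind symbols [ij,l] = (1/2)(d_i g_jl + d_j g_il - d_l g_ij): [uu,u] = E_u/2 = 0, [uu,v] = F_u - E_v/2 = 0, [uv,u] = E_v/2 = -81/64, [uv,v] = G_u/2 = -513/64, [vv,u] = F_v - G_u/2 = -513/128, [vv,v] = G_v/2 = -3249/128
Gamma^u_ij = (G*[ij,u] - F*[ij,v])/(EG - F^2), Gamma^v_ij = (E*[ij,v] - F*[ij,u])/(EG - F^2)

Answer: Gamma_uuu = 0, Gamma_uuv = -162/1793, Gamma_uvv = -513/1793, Gamma_vuu = 0, Gamma_vuv = -1026/1793, Gamma_vvv = -3249/1793


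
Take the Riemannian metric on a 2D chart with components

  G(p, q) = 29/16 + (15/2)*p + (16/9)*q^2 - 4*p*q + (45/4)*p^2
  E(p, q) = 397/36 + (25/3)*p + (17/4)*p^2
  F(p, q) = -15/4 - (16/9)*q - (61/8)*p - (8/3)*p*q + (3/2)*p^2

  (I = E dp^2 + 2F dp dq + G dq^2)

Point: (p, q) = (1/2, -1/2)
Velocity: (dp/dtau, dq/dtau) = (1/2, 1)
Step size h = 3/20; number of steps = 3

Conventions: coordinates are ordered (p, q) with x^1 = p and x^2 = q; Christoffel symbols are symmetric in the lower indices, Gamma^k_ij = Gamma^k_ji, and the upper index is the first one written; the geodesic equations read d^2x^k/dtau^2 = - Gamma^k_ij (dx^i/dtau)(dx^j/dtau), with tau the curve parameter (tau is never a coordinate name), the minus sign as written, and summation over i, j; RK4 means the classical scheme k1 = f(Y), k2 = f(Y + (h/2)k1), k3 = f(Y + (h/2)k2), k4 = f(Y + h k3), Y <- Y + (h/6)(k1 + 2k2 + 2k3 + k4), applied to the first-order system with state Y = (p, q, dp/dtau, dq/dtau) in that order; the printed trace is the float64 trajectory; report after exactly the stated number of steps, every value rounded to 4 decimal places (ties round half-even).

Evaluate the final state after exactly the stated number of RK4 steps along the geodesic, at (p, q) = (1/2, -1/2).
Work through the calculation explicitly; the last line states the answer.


f(Y) = (dp/dtau, dq/dtau, -Gamma^p_ij Y'^i Y'^j, -Gamma^q_ij Y'^i Y'^j) with the Gammas evaluated at the stage position; h = 0.150000; intermediate values shown to 6 dp
step 0: p = 0.5000, q = -0.5000, dp/dtau = 0.5000, dq/dtau = 1.0000
step 1:
  k1: at (p, q) = (0.500000, -0.500000), (dp/dtau, dq/dtau) = (0.500000, 1.000000); Gamma_ppp = 0.272010, Gamma_ppq = 0.456798, Gamma_pqq = -1.118429, Gamma_qpp = -0.331966, Gamma_qpq = 1.318573, Gamma_qqq = -0.833837; k1 = (0.500000, 1.000000, 0.593629, -0.401745)
  k2: at (p, q) = (0.537500, -0.425000), (dp/dtau, dq/dtau) = (0.544522, 0.969869); Gamma_ppp = 0.272386, Gamma_ppq = 0.472810, Gamma_pqq = -1.131884, Gamma_qpp = -0.312827, Gamma_qpq = 1.307755, Gamma_qqq = -0.840257; k2 = (0.544522, 0.969869, 0.484542, -0.498151)
  k3: at (p, q) = (0.540839, -0.427260), (dp/dtau, dq/dtau) = (0.536341, 0.962639); Gamma_ppp = 0.274264, Gamma_ppq = 0.469625, Gamma_pqq = -1.130599, Gamma_qpp = -0.307567, Gamma_qpq = 1.300359, Gamma_qqq = -0.835094; k3 = (0.536341, 0.962639, 0.483864, -0.480422)
  k4: at (p, q) = (0.580451, -0.355604), (dp/dtau, dq/dtau) = (0.572580, 0.927937); Gamma_ppp = 0.276447, Gamma_ppq = 0.480895, Gamma_pqq = -1.141133, Gamma_qpp = -0.285444, Gamma_qpq = 1.282062, Gamma_qqq = -0.835552; k4 = (0.572580, 0.927937, 0.380943, -0.549316)
  Y <- Y + (h/6)(k1 + 2k2 + 2k3 + k4): p = 0.5809, q = -0.3552, dp/dtau = 0.5728, dq/dtau = 0.9273
step 2:
  k1: at (p, q) = (0.580858, -0.355176), (dp/dtau, dq/dtau) = (0.572785, 0.927295); Gamma_ppp = 0.276529, Gamma_ppq = 0.480848, Gamma_pqq = -1.141148, Gamma_qpp = -0.285110, Gamma_qpq = 1.281660, Gamma_qqq = -0.835359; k1 = (0.572785, 0.927295, 0.379725, -0.549637)
  k2: at (p, q) = (0.623816, -0.285629), (dp/dtau, dq/dtau) = (0.601264, 0.886072); Gamma_ppp = 0.280525, Gamma_ppq = 0.487225, Gamma_pqq = -1.148573, Gamma_qpp = -0.259666, Gamma_qpq = 1.255289, Gamma_qqq = -0.829422; k2 = (0.601264, 0.886072, 0.281206, -0.592471)
  k3: at (p, q) = (0.625952, -0.288721), (dp/dtau, dq/dtau) = (0.593875, 0.882860); Gamma_ppp = 0.281871, Gamma_ppq = 0.484309, Gamma_pqq = -1.147067, Gamma_qpp = -0.256321, Gamma_qpq = 1.249810, Gamma_qqq = -0.825184; k3 = (0.593875, 0.882860, 0.286804, -0.576988)
  k4: at (p, q) = (0.669939, -0.222747), (dp/dtau, dq/dtau) = (0.615805, 0.840747); Gamma_ppp = 0.286594, Gamma_ppq = 0.486701, Gamma_pqq = -1.151319, Gamma_qpp = -0.230917, Gamma_qpq = 1.219405, Gamma_qqq = -0.814980; k4 = (0.615805, 0.840747, 0.201169, -0.599020)
  Y <- Y + (h/6)(k1 + 2k2 + 2k3 + k4): p = 0.6703, q = -0.2225, dp/dtau = 0.6157, dq/dtau = 0.8401
step 3:
  k1: at (p, q) = (0.670329, -0.222529), (dp/dtau, dq/dtau) = (0.615707, 0.840105); Gamma_ppp = 0.286693, Gamma_ppq = 0.486543, Gamma_pqq = -1.151247, Gamma_qpp = -0.230595, Gamma_qpq = 1.218918, Gamma_qqq = -0.814675; k1 = (0.615707, 0.840105, 0.200502, -0.598596)
  k2: at (p, q) = (0.716507, -0.159521), (dp/dtau, dq/dtau) = (0.630745, 0.795211); Gamma_ppp = 0.292207, Gamma_ppq = 0.484745, Gamma_pqq = -1.152182, Gamma_qpp = -0.204603, Gamma_qpq = 1.183677, Gamma_qqq = -0.799663; k2 = (0.630745, 0.795211, 0.126071, -0.600333)
  k3: at (p, q) = (0.717635, -0.162888), (dp/dtau, dq/dtau) = (0.625163, 0.795081); Gamma_ppp = 0.293033, Gamma_ppq = 0.482471, Gamma_pqq = -1.150847, Gamma_qpp = -0.202762, Gamma_qpq = 1.180136, Gamma_qqq = -0.796615; k3 = (0.625163, 0.795081, 0.133357, -0.590357)
  k4: at (p, q) = (0.764104, -0.103266), (dp/dtau, dq/dtau) = (0.635711, 0.751552); Gamma_ppp = 0.298413, Gamma_ppq = 0.477981, Gamma_pqq = -1.149126, Gamma_qpp = -0.178493, Gamma_qpq = 1.143762, Gamma_qqq = -0.779236; k4 = (0.635711, 0.751552, 0.071735, -0.580641)
  Y <- Y + (h/6)(k1 + 2k2 + 2k3 + k4): p = 0.7644, q = -0.1032, dp/dtau = 0.6355, dq/dtau = 0.7511

Answer: p = 0.7644, q = -0.1032, dp/dtau = 0.6355, dq/dtau = 0.7511


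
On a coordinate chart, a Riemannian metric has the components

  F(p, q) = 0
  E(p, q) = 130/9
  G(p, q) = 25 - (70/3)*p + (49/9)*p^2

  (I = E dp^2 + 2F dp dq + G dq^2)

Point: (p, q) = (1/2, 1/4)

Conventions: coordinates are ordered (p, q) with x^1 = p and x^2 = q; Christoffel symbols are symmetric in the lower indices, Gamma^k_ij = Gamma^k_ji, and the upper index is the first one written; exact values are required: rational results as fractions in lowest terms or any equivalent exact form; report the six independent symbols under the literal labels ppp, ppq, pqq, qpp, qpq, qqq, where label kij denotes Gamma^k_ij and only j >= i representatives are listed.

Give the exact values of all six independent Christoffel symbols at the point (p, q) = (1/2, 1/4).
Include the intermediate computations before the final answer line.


E = 130/9, F = 0, G = 529/36 at the point
E_p = 0, E_q = 0, F_p = 0, F_q = 0, G_p = -161/9, G_q = 0
EG - F^2 = 34385/162;  g^inv = (162/34385) * [[529/36, 0], [0, 130/9]]
first-kind symbols [ij,l] = (1/2)(d_i g_jl + d_j g_il - d_l g_ij): [pp,p] = E_p/2 = 0, [pp,q] = F_p - E_q/2 = 0, [pq,p] = E_q/2 = 0, [pq,q] = G_p/2 = -161/18, [qq,p] = F_q - G_p/2 = 161/18, [qq,q] = G_q/2 = 0
Gamma^p_ij = (G*[ij,p] - F*[ij,q])/(EG - F^2), Gamma^q_ij = (E*[ij,q] - F*[ij,p])/(EG - F^2)

Answer: Gamma_ppp = 0, Gamma_ppq = 0, Gamma_pqq = 161/260, Gamma_qpp = 0, Gamma_qpq = -14/23, Gamma_qqq = 0


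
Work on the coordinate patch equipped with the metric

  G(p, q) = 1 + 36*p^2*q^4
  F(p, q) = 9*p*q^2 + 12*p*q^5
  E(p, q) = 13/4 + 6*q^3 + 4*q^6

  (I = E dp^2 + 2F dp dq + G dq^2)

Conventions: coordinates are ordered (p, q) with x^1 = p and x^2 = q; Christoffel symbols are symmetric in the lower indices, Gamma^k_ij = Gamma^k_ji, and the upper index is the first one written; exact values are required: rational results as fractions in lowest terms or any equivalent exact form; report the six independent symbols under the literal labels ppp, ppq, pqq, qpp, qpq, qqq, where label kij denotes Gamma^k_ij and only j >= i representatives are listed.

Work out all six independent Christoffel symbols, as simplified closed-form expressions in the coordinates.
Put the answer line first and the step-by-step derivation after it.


Answer: Gamma_ppp = 0, Gamma_ppq = (48*q^5 + 36*q^2)/(144*p^2*q^4 + 16*q^6 + 24*q^3 + 13), Gamma_pqq = (96*p*q^4 + 72*p*q)/(144*p^2*q^4 + 16*q^6 + 24*q^3 + 13), Gamma_qpp = 0, Gamma_qpq = 144*p*q^4/(144*p^2*q^4 + 16*q^6 + 24*q^3 + 13), Gamma_qqq = 288*p^2*q^3/(144*p^2*q^4 + 16*q^6 + 24*q^3 + 13)

E = 13/4 + 6*q^3 + 4*q^6; F = 9*p*q^2 + 12*p*q^5; G = 1 + 36*p^2*q^4
Gamma^k_ij = (1/2) g^{kl} (d_i g_jl + d_j g_il - d_l g_ij), with g^inv = (1/(EG-F^2)) [[G, -F], [-F, E]]
first partials: E_p = 0, E_q = 18*q^2 + 24*q^5, F_p = 9*q^2 + 12*q^5, F_q = 18*p*q + 60*p*q^4, G_p = 72*p*q^4, G_q = 144*p^2*q^3
D = EG - F^2 = 13/4 + 6*q^3 + 4*q^6 + 36*p^2*q^4
expanded: Gamma^p_pp = (G E_p - 2F F_p + F E_q)/(2D), Gamma^p_pq = (G E_q - F G_p)/(2D), Gamma^p_qq = (2G F_q - G G_p - F G_q)/(2D), Gamma^q_pp = (2E F_p - E E_q - F E_p)/(2D), Gamma^q_pq = (E G_p - F E_q)/(2D), Gamma^q_qq = (E G_q - 2F F_q + F G_p)/(2D); substitute and cancel common factors


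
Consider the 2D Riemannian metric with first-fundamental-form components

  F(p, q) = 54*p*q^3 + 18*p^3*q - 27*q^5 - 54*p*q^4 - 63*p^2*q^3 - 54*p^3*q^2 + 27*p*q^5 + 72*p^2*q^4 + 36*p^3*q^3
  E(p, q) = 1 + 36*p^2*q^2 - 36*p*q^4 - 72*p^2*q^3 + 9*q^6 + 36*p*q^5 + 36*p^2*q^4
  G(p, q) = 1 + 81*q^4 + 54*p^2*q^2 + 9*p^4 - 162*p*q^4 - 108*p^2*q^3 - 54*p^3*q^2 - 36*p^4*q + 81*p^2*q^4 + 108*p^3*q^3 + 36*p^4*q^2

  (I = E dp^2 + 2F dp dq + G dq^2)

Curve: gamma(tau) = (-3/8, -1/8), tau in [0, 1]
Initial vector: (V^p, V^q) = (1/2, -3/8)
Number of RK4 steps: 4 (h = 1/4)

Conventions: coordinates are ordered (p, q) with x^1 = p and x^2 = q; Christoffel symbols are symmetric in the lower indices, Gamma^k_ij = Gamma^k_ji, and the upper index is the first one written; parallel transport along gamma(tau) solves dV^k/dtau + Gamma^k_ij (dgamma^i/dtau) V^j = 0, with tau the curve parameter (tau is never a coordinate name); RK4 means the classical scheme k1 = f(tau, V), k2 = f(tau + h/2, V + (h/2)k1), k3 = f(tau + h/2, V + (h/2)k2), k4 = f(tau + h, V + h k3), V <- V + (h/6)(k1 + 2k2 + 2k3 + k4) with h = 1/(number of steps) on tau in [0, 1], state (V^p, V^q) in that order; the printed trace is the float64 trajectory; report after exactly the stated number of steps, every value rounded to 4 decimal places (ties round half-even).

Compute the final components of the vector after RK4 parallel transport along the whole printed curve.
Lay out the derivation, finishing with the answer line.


gamma'(tau) = (0, 0); f(tau, V)^k = -Gamma^k_ij(gamma(tau)) gamma'^i(tau) V^j; h = 1/4; intermediate values shown to 6 dp
curve data and Christoffel symbols at the stage parameters:
  tau = 0.000000: gamma = (-0.375000, -0.125000), gamma' = (0.000000, 0.000000); Gamma_ppp = -0.167509, Gamma_ppq = -0.586281, Gamma_pqq = -0.781708, Gamma_qpp = -0.374610, Gamma_qpq = -1.311137, Gamma_qqq = -1.748182
  tau = 0.125000: gamma = (-0.375000, -0.125000), gamma' = (0.000000, 0.000000); Gamma_ppp = -0.167509, Gamma_ppq = -0.586281, Gamma_pqq = -0.781708, Gamma_qpp = -0.374610, Gamma_qpq = -1.311137, Gamma_qqq = -1.748182
  tau = 0.250000: gamma = (-0.375000, -0.125000), gamma' = (0.000000, 0.000000); Gamma_ppp = -0.167509, Gamma_ppq = -0.586281, Gamma_pqq = -0.781708, Gamma_qpp = -0.374610, Gamma_qpq = -1.311137, Gamma_qqq = -1.748182
  tau = 0.375000: gamma = (-0.375000, -0.125000), gamma' = (0.000000, 0.000000); Gamma_ppp = -0.167509, Gamma_ppq = -0.586281, Gamma_pqq = -0.781708, Gamma_qpp = -0.374610, Gamma_qpq = -1.311137, Gamma_qqq = -1.748182
  tau = 0.500000: gamma = (-0.375000, -0.125000), gamma' = (0.000000, 0.000000); Gamma_ppp = -0.167509, Gamma_ppq = -0.586281, Gamma_pqq = -0.781708, Gamma_qpp = -0.374610, Gamma_qpq = -1.311137, Gamma_qqq = -1.748182
  tau = 0.625000: gamma = (-0.375000, -0.125000), gamma' = (0.000000, 0.000000); Gamma_ppp = -0.167509, Gamma_ppq = -0.586281, Gamma_pqq = -0.781708, Gamma_qpp = -0.374610, Gamma_qpq = -1.311137, Gamma_qqq = -1.748182
  tau = 0.750000: gamma = (-0.375000, -0.125000), gamma' = (0.000000, 0.000000); Gamma_ppp = -0.167509, Gamma_ppq = -0.586281, Gamma_pqq = -0.781708, Gamma_qpp = -0.374610, Gamma_qpq = -1.311137, Gamma_qqq = -1.748182
  tau = 0.875000: gamma = (-0.375000, -0.125000), gamma' = (0.000000, 0.000000); Gamma_ppp = -0.167509, Gamma_ppq = -0.586281, Gamma_pqq = -0.781708, Gamma_qpp = -0.374610, Gamma_qpq = -1.311137, Gamma_qqq = -1.748182
  tau = 1.000000: gamma = (-0.375000, -0.125000), gamma' = (0.000000, 0.000000); Gamma_ppp = -0.167509, Gamma_ppq = -0.586281, Gamma_pqq = -0.781708, Gamma_qpp = -0.374610, Gamma_qpq = -1.311137, Gamma_qqq = -1.748182
step 0: V^p = 0.5000, V^q = -0.3750
step 1: k1 = (0.000000, 0.000000), k2 = (0.000000, 0.000000), k3 = (0.000000, 0.000000), k4 = (0.000000, 0.000000); V <- V + (h/6)(k1 + 2k2 + 2k3 + k4): V^p = 0.5000, V^q = -0.3750
step 2: k1 = (0.000000, 0.000000), k2 = (0.000000, 0.000000), k3 = (0.000000, 0.000000), k4 = (0.000000, 0.000000); V <- V + (h/6)(k1 + 2k2 + 2k3 + k4): V^p = 0.5000, V^q = -0.3750
step 3: k1 = (0.000000, 0.000000), k2 = (0.000000, 0.000000), k3 = (0.000000, 0.000000), k4 = (0.000000, 0.000000); V <- V + (h/6)(k1 + 2k2 + 2k3 + k4): V^p = 0.5000, V^q = -0.3750
step 4: k1 = (0.000000, 0.000000), k2 = (0.000000, 0.000000), k3 = (0.000000, 0.000000), k4 = (0.000000, 0.000000); V <- V + (h/6)(k1 + 2k2 + 2k3 + k4): V^p = 0.5000, V^q = -0.3750

Answer: V^p = 0.5000, V^q = -0.3750


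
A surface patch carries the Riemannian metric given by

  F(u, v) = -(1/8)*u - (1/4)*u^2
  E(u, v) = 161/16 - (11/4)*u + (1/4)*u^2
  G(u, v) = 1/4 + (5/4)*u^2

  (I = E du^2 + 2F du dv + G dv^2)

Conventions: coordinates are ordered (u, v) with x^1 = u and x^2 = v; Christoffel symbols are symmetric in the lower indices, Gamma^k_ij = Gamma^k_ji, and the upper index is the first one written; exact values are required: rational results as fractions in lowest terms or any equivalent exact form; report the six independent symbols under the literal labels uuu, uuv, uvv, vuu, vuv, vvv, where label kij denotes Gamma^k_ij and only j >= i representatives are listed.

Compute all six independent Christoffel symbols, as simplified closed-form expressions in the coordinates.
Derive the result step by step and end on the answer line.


E = 161/16 - (11/4)*u + (1/4)*u^2; F = -(1/8)*u - (1/4)*u^2; G = 1/4 + (5/4)*u^2
Gamma^k_ij = (1/2) g^{kl} (d_i g_jl + d_j g_il - d_l g_ij), with g^inv = (1/(EG-F^2)) [[G, -F], [-F, E]]
first partials: E_u = -11/4 + (1/2)*u, E_v = 0, F_u = -1/8 - (1/2)*u, F_v = 0, G_u = (5/2)*u, G_v = 0
D = EG - F^2 = 161/64 - (11/16)*u + (101/8)*u^2 - (7/2)*u^3 + (1/4)*u^4
expanded: Gamma^u_uu = (G E_u - 2F F_u + F E_v)/(2D), Gamma^u_uv = (G E_v - F G_u)/(2D), Gamma^u_vv = (2G F_v - G G_u - F G_v)/(2D), Gamma^v_uu = (2E F_u - E E_v - F E_u)/(2D), Gamma^v_uv = (E G_u - F E_v)/(2D), Gamma^v_vv = (E G_v - 2F F_v + F G_u)/(2D); substitute and cancel common factors

Answer: Gamma_uuu = (12*u^3 - 116*u^2 + 3*u - 22)/(16*u^4 - 224*u^3 + 808*u^2 - 44*u + 161), Gamma_uuv = (20*u^3 + 10*u^2)/(16*u^4 - 224*u^3 + 808*u^2 - 44*u + 161), Gamma_uvv = (-100*u^3 - 20*u)/(16*u^4 - 224*u^3 + 808*u^2 - 44*u + 161), Gamma_vuu = (-8*u^3 + 132*u^2 - 622*u - 161)/(32*u^4 - 448*u^3 + 1616*u^2 - 88*u + 322), Gamma_vuv = (20*u^3 - 220*u^2 + 805*u)/(16*u^4 - 224*u^3 + 808*u^2 - 44*u + 161), Gamma_vvv = (-20*u^3 - 10*u^2)/(16*u^4 - 224*u^3 + 808*u^2 - 44*u + 161)


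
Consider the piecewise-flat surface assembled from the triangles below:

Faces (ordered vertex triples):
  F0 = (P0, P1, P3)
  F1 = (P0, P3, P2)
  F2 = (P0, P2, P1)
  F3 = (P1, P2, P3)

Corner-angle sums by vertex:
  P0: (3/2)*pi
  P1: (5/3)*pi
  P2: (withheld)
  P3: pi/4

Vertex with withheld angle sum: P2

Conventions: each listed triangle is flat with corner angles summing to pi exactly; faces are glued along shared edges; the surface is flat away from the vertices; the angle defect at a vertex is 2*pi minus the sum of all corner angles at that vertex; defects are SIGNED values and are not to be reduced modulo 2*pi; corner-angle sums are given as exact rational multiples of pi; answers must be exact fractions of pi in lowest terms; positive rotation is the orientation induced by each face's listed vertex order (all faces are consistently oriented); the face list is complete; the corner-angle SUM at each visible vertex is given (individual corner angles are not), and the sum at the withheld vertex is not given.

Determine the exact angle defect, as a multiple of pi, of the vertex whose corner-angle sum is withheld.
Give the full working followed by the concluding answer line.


V = 4, E = 6, F = 4; chi = V - E + F = 2
Gauss-Bonnet: total defect = 2*pi*chi = 4*pi; visible defects sum to (31/12)*pi

Answer: defect(P2) = (17/12)*pi


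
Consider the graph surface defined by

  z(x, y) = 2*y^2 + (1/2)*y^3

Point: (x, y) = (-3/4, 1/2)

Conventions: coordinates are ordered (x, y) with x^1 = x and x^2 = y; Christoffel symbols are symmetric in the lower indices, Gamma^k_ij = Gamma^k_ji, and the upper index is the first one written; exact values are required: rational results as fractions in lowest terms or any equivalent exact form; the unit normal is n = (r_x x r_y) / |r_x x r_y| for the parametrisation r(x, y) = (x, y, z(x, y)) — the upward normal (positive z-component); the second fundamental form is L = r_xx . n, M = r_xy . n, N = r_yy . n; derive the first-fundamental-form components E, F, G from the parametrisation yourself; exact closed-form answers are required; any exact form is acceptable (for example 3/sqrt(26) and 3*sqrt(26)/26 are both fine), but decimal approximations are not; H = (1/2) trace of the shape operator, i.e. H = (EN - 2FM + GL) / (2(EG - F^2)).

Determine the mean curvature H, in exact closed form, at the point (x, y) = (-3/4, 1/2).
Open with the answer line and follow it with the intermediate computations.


Answer: H = 1408*sqrt(17)/36125

z_x = 0, z_y = 19/8, z_xx = 0, z_xy = 0, z_yy = 11/2
E = 1, F = 0, G = 425/64; answer radicand W^2 = 425/64
unnormalised second-form numerators: l = 0, m = 0, n = 11/2; L = l/sqrt(425/64), and similarly M = m/sqrt(W^2), N = n/sqrt(W^2)
H = (E*n - 2*F*m + G*l) / (2*(EG - F^2)*sqrt(W^2)); E*n - 2*F*m + G*l = 11/2, EG - F^2 = 425/64, so H = (176/425)/sqrt(425/64)


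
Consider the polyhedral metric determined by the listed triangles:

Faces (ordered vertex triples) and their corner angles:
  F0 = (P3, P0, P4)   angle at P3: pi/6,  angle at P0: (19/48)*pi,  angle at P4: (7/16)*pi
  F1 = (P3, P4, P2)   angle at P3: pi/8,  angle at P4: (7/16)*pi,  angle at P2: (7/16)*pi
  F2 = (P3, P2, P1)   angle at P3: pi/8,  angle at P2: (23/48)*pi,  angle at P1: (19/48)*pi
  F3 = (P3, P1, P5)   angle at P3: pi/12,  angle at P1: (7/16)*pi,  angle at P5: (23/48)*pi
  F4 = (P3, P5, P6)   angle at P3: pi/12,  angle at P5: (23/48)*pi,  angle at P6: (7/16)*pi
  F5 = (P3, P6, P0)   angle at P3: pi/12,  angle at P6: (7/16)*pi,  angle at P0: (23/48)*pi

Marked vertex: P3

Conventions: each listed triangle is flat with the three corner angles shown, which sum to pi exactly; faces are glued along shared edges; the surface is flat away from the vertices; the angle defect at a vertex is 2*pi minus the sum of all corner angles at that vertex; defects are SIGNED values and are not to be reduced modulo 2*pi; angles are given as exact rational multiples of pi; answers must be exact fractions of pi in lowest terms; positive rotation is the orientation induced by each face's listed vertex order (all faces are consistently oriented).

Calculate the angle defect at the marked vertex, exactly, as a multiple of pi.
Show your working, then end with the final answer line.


Sum of corner angles at P3: (2/3)*pi
defect = 2*pi - (2/3)*pi

Answer: defect(P3) = (4/3)*pi


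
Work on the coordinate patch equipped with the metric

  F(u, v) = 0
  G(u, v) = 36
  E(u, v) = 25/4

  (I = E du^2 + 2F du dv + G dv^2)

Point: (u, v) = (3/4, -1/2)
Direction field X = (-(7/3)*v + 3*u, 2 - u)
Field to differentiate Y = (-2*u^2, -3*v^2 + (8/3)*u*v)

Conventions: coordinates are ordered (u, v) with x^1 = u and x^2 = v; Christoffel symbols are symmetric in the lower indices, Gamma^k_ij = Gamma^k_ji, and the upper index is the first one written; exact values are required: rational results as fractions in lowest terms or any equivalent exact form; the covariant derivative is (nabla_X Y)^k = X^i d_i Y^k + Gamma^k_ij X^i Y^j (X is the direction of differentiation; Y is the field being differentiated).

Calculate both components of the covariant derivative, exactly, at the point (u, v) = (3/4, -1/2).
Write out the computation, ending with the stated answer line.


E = 25/4, F = 0, G = 36 at the point
E_u = 0, E_v = 0, F_u = 0, F_v = 0, G_u = 0, G_v = 0
EG - F^2 = 225;  g^inv = (1/225) * [[36, 0], [0, 25/4]]
first-kind symbols [ij,l] = (1/2)(d_i g_jl + d_j g_il - d_l g_ij): [uu,u] = E_u/2 = 0, [uu,v] = F_u - E_v/2 = 0, [uv,u] = E_v/2 = 0, [uv,v] = G_u/2 = 0, [vv,u] = F_v - G_u/2 = 0, [vv,v] = G_v/2 = 0
Gamma^u_ij = (G*[ij,u] - F*[ij,v])/(EG - F^2), Gamma^v_ij = (E*[ij,v] - F*[ij,u])/(EG - F^2)
Gamma_uuu = 0, Gamma_uuv = 0, Gamma_uvv = 0, Gamma_vuu = 0, Gamma_vuv = 0, Gamma_vvv = 0
X = (41/12, 5/4), Y = (-9/8, -7/4) at the point

Answer: (nabla_X Y)^u = -41/4, (nabla_X Y)^v = 61/36


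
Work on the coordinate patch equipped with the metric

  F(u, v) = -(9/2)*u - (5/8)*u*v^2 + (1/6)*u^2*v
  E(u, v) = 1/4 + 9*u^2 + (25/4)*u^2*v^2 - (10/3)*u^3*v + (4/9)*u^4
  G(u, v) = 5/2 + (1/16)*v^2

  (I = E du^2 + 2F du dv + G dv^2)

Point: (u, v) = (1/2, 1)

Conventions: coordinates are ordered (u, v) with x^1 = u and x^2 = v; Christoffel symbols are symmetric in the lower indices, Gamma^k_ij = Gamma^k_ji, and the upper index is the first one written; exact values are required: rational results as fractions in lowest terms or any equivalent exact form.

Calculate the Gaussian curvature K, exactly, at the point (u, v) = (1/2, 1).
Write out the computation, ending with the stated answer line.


E = 529/144, F = -121/48, G = 41/16, EG - F^2 = 881/288 at the point
E_u = 467/36, E_v = 65/24, F_u = -119/24, F_v = -7/12, G_u = 0, G_v = 1/8
E_vv = 25/8, F_uv = -13/12, G_uu = 0
Evaluate Brioschi's two determinant matrices M1, M2 and divide by (EG - F^2)^2.
M1 = [[-E_vv/2 + F_uv - G_uu/2, E_u/2, F_u - E_v/2], [F_v - G_u/2, E, F], [G_v/2, F, G]] = [[-127/48, 467/72, -101/16], [-7/12, 529/144, -121/48], [1/16, -121/48, 41/16]]; det M1 = -267385/36864
M2 = [[0, E_v/2, G_u/2], [E_v/2, E, F], [G_u/2, F, G]] = [[0, 65/48, 0], [65/48, 529/144, -121/48], [0, -121/48, 41/16]]; det M2 = -173225/36864
det M1 - det M2 = -5885/2304; K = -5885/2304 / (881/288)^2 = -211860/776161

Answer: K = -211860/776161


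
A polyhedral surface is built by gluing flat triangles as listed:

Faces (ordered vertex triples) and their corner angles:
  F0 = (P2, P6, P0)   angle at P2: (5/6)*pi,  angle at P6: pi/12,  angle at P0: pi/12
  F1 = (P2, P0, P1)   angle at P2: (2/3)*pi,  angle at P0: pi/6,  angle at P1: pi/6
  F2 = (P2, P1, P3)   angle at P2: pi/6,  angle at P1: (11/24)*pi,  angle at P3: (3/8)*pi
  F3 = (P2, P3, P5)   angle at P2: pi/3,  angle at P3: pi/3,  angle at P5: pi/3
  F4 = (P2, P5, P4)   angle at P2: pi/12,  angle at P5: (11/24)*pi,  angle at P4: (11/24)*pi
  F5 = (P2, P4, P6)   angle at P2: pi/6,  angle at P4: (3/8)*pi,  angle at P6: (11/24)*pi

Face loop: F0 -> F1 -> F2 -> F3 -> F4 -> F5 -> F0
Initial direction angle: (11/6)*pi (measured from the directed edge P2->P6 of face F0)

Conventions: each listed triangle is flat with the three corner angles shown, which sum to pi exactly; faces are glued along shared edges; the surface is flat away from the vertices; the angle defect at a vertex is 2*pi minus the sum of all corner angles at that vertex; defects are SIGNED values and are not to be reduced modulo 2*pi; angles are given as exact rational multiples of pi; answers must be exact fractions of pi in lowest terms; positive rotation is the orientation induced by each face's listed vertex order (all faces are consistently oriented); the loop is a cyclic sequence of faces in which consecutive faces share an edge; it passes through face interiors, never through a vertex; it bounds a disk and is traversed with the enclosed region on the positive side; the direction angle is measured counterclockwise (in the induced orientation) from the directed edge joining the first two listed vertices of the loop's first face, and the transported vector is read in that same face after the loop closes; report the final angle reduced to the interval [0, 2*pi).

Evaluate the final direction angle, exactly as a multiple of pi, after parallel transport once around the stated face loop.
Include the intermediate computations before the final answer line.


enclosed vertex P2: corner angles sum to (9/4)*pi, defect = 2*pi - (9/4)*pi = -pi/4
summing the enclosed defects onto the initial angle, mod 2*pi in the induced orientation:
final angle = (11/6)*pi - pi/4 = (19/12)*pi (mod 2*pi)

Answer: final direction angle = (19/12)*pi


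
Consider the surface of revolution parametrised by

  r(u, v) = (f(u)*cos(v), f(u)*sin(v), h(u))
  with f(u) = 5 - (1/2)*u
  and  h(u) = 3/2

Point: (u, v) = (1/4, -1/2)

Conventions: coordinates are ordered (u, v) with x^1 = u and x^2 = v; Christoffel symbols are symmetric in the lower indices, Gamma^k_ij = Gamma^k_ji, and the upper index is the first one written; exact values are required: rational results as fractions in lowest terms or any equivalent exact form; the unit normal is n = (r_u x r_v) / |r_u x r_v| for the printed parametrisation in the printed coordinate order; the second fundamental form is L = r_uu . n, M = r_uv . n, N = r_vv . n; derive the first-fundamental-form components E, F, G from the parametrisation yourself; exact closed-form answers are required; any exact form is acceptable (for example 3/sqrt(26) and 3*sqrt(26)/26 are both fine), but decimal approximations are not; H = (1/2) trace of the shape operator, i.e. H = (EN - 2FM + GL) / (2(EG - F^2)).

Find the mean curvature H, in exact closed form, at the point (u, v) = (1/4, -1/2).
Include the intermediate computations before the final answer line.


f = 39/8, f' = -1/2, f'' = 0, h' = 0, h'' = 0
E = 1/4, F = 0, G = 1521/64; answer radicand W^2 = 1/4
unnormalised second-form numerators: l = 0, m = 0, n = 0; L = l/sqrt(1/4), and similarly M = m/sqrt(W^2), N = n/sqrt(W^2)
H = (E*n - 2*F*m + G*l) / (2*(EG - F^2)*sqrt(W^2)); E*n - 2*F*m + G*l = 0, EG - F^2 = 1521/256, so H = (0)/sqrt(1/4)

Answer: H = 0


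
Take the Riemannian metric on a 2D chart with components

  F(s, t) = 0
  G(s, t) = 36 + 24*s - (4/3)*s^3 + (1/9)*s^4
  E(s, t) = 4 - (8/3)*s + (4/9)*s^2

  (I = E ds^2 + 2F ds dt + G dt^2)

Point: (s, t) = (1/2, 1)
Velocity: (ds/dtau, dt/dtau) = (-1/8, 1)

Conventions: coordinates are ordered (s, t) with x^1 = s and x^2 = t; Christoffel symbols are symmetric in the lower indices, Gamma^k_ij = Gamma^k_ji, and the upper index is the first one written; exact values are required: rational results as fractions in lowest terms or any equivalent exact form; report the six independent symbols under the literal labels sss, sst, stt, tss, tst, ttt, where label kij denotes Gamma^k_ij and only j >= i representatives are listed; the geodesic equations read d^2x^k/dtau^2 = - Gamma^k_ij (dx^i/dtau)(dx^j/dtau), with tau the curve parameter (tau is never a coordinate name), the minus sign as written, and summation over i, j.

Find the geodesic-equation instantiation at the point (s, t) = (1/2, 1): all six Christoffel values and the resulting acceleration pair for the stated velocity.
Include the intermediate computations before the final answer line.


E = 25/9, F = 0, G = 6889/144 at the point
E_s = -20/9, E_t = 0, F_s = 0, F_t = 0, G_s = 415/18, G_t = 0
EG - F^2 = 172225/1296;  g^inv = (1296/172225) * [[6889/144, 0], [0, 25/9]]
first-kind symbols [ij,l] = (1/2)(d_i g_jl + d_j g_il - d_l g_ij): [ss,s] = E_s/2 = -10/9, [ss,t] = F_s - E_t/2 = 0, [st,s] = E_t/2 = 0, [st,t] = G_s/2 = 415/36, [tt,s] = F_t - G_s/2 = -415/36, [tt,t] = G_t/2 = 0
Gamma^s_ij = (G*[ij,s] - F*[ij,t])/(EG - F^2), Gamma^t_ij = (E*[ij,t] - F*[ij,s])/(EG - F^2)
Gamma_sss = -2/5, Gamma_sst = 0, Gamma_stt = -83/20, Gamma_tss = 0, Gamma_tst = 20/83, Gamma_ttt = 0
d^2s/dtau^2 = -(Gamma_sss*(-1/8)^2 + 2*Gamma_sst*(-1/8)*(1) + Gamma_stt*(1)^2) = 133/32
d^2t/dtau^2 = -(Gamma_tss*(-1/8)^2 + 2*Gamma_tst*(-1/8)*(1) + Gamma_ttt*(1)^2) = 5/83

Answer: Gamma_sss = -2/5, Gamma_sst = 0, Gamma_stt = -83/20, Gamma_tss = 0, Gamma_tst = 20/83, Gamma_ttt = 0; accelerations (d^2s/dtau^2, d^2t/dtau^2) = (133/32, 5/83)


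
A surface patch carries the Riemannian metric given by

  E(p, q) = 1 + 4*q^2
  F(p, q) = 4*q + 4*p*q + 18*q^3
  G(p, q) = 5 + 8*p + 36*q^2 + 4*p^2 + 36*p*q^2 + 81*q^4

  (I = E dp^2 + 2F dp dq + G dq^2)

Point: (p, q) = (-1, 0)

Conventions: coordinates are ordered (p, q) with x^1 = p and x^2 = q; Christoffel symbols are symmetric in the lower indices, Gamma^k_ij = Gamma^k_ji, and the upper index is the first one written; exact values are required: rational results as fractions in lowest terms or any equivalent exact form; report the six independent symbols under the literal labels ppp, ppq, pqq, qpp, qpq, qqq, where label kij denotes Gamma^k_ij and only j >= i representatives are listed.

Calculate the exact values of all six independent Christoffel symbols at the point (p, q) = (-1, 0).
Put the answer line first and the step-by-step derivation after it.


Answer: Gamma_ppp = 0, Gamma_ppq = 0, Gamma_pqq = 0, Gamma_qpp = 0, Gamma_qpq = 0, Gamma_qqq = 0

E = 1, F = 0, G = 1 at the point
E_p = 0, E_q = 0, F_p = 0, F_q = 0, G_p = 0, G_q = 0
EG - F^2 = 1;  g^inv = (1) * [[1, 0], [0, 1]]
first-kind symbols [ij,l] = (1/2)(d_i g_jl + d_j g_il - d_l g_ij): [pp,p] = E_p/2 = 0, [pp,q] = F_p - E_q/2 = 0, [pq,p] = E_q/2 = 0, [pq,q] = G_p/2 = 0, [qq,p] = F_q - G_p/2 = 0, [qq,q] = G_q/2 = 0
Gamma^p_ij = (G*[ij,p] - F*[ij,q])/(EG - F^2), Gamma^q_ij = (E*[ij,q] - F*[ij,p])/(EG - F^2)


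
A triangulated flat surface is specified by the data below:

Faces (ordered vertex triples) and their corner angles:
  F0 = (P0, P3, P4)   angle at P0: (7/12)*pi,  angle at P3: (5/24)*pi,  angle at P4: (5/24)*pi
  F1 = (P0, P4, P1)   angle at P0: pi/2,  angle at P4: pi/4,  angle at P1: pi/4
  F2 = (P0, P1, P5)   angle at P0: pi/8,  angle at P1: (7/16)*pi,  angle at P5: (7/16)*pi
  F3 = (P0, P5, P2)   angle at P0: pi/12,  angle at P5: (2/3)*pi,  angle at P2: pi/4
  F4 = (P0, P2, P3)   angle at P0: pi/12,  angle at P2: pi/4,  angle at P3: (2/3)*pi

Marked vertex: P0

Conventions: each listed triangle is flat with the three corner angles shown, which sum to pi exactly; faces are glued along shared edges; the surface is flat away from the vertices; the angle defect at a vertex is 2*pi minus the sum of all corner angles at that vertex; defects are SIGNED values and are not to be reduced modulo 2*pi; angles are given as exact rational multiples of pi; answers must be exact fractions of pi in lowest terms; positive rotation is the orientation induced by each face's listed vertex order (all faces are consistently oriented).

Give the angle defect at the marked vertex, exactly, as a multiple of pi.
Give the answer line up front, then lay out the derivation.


Answer: defect(P0) = (5/8)*pi

Sum of corner angles at P0: (11/8)*pi
defect = 2*pi - (11/8)*pi


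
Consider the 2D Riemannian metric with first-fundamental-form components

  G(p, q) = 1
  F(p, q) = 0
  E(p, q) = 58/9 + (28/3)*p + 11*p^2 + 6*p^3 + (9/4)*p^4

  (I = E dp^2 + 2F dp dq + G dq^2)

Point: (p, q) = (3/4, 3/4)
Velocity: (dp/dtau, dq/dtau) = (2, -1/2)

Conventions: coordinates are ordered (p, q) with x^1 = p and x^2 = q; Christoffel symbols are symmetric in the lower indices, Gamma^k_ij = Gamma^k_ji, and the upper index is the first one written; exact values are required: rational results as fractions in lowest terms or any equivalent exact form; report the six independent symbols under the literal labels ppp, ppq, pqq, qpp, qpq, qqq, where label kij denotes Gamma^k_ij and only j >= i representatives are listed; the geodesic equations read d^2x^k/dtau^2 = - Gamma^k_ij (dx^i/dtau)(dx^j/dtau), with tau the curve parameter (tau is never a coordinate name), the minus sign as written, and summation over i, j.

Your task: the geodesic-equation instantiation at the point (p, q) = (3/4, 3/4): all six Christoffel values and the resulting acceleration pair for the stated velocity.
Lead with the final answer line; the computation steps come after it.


Answer: Gamma_ppp = 10776/12401, Gamma_ppq = 0, Gamma_pqq = 0, Gamma_qpp = 0, Gamma_qpq = 0, Gamma_qqq = 0; accelerations (d^2p/dtau^2, d^2q/dtau^2) = (-43104/12401, 0)

E = 210817/9216, F = 0, G = 1 at the point
E_p = 7633/192, E_q = 0, F_p = 0, F_q = 0, G_p = 0, G_q = 0
EG - F^2 = 210817/9216;  g^inv = (9216/210817) * [[1, 0], [0, 210817/9216]]
first-kind symbols [ij,l] = (1/2)(d_i g_jl + d_j g_il - d_l g_ij): [pp,p] = E_p/2 = 7633/384, [pp,q] = F_p - E_q/2 = 0, [pq,p] = E_q/2 = 0, [pq,q] = G_p/2 = 0, [qq,p] = F_q - G_p/2 = 0, [qq,q] = G_q/2 = 0
Gamma^p_ij = (G*[ij,p] - F*[ij,q])/(EG - F^2), Gamma^q_ij = (E*[ij,q] - F*[ij,p])/(EG - F^2)
Gamma_ppp = 10776/12401, Gamma_ppq = 0, Gamma_pqq = 0, Gamma_qpp = 0, Gamma_qpq = 0, Gamma_qqq = 0
d^2p/dtau^2 = -(Gamma_ppp*(2)^2 + 2*Gamma_ppq*(2)*(-1/2) + Gamma_pqq*(-1/2)^2) = -43104/12401
d^2q/dtau^2 = -(Gamma_qpp*(2)^2 + 2*Gamma_qpq*(2)*(-1/2) + Gamma_qqq*(-1/2)^2) = 0


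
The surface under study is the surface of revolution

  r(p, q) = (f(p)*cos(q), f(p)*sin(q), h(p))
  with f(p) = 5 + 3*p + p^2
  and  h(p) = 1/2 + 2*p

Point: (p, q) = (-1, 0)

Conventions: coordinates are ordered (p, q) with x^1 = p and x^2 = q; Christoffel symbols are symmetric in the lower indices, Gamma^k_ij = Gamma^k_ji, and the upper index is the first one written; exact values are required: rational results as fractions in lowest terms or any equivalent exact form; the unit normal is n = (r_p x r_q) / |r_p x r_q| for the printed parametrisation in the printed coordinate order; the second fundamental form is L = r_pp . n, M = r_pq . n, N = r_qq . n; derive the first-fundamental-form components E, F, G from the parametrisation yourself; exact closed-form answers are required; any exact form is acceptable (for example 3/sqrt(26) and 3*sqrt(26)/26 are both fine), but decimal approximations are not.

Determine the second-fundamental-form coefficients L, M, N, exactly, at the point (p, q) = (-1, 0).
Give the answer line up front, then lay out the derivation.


Answer: L = -4*sqrt(5)/5, M = 0, N = 6*sqrt(5)/5

f = 3, f' = 1, f'' = 2, h' = 2, h'' = 0
E = 5, F = 0, G = 9; answer radicand W^2 = 5
unnormalised second-form numerators: l = -4, m = 0, n = 6; L = l/sqrt(5), and similarly M = m/sqrt(W^2), N = n/sqrt(W^2)
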